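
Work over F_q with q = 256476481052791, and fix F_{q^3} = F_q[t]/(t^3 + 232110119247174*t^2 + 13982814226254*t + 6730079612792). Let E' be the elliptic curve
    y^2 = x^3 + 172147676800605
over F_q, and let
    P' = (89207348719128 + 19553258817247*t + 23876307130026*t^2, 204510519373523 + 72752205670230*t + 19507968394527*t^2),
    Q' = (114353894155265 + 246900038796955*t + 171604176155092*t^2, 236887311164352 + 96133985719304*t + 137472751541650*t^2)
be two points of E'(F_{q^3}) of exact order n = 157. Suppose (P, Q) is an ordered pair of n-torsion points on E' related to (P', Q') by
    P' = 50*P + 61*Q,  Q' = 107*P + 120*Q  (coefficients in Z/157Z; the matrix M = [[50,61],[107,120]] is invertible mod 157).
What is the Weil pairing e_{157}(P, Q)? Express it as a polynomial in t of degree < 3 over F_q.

Under M = [[50,61],[107,120]] in GL_2(Z/157), e_{157}(P',Q') = e_{157}(P,Q)^(50*120-61*107 mod 157).
Hence e(P,Q) = e(P',Q')^{14} where 14 = 101^{-1} mod 157.
8-bit Miller (10011101) on E'/F_{256476481052791} with a'=0, b'=172147676800605: accumulate tangent/chord ratios at Q'+S and P'+S'.
The quotient is 66891563769744 + 129136171395214*t + 145142553937874*t^2.
(66891563769744 + 129136171395214*t + 145142553937874*t^2)^{14} mod (256476481052791,f) = 43610135893067 + 147124155870943*t + 80378489336211*t^2.

43610135893067 + 147124155870943*t + 80378489336211*t^2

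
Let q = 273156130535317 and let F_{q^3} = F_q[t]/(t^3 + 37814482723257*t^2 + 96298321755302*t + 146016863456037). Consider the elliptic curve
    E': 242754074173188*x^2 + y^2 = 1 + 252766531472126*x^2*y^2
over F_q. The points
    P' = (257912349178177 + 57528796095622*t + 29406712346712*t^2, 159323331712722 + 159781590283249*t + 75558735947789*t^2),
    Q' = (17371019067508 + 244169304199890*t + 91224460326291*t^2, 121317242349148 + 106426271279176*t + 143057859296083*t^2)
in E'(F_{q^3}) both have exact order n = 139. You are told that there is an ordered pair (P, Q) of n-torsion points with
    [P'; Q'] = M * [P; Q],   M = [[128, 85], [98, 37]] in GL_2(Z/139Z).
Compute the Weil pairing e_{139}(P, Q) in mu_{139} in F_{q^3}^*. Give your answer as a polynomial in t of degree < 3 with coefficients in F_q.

78512144051910 + 66179929941130*t + 24954748948890*t^2

The 139-Weil pairing on E[139] over F_{273156130535317} is alternating-bilinear: e_{139}(P',Q') = e_{139}(P,Q)^det(M).
So e_{139}(P,Q) = e_{139}(P',Q')^{7}, since 20*7 = 1 mod 139.
Edwards a_E,d_E -> Montgomery A=97973668762770,B=154722104823511 -> Weierstrass 0,84641296096078 via alpha=264690854631097,beta=134074950942924.
n = 139 = (10001011)_2 (8 bits, wt 4); accumulate f_{139,P'}(Q'+S)/f_{139,P'}(S) along the 7-step ladder.
So e_{139}(P',Q') = 220581589165119 + 156919192110537*t + 6797635109126*t^2.
(220581589165119 + 156919192110537*t + 6797635109126*t^2)^{7} mod (273156130535317,f) = 78512144051910 + 66179929941130*t + 24954748948890*t^2.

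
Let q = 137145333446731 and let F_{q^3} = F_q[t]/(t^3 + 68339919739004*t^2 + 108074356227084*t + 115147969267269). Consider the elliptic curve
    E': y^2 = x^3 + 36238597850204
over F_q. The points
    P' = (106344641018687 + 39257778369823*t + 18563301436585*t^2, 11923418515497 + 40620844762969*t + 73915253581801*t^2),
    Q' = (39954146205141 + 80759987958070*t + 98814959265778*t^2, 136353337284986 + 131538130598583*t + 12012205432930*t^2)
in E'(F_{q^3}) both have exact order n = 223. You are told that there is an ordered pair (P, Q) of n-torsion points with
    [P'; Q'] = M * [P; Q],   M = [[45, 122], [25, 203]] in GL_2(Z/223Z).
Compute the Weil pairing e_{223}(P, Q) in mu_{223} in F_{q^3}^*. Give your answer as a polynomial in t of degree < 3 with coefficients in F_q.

50377734532225 + 117687181194800*t + 40314513737870*t^2

Since e_{223}(P,P)=e_{223}(Q,Q)=1 and e_{223}(Q,P)=e_{223}(P,Q)^{-1}, expanding e_{223}(45*P + 122*Q,25*P + 203*Q) leaves e(P,Q)^det(M).
Inverting 64 mod 223: 115. Thus e_{223}(P,Q) = e(P',Q')^{115}.
Double-and-add over 11011111: 8-1 doublings, 7-1 additions; each step l_{T,T}/v_{2T} or l_{T,P'}/v at Q'+S for random S.
The quotient is 104988031228035 + 46994106592613*t + 124037585352202*t^2.
(104988031228035 + 46994106592613*t + 124037585352202*t^2)^{115} mod (137145333446731,f) = 50377734532225 + 117687181194800*t + 40314513737870*t^2.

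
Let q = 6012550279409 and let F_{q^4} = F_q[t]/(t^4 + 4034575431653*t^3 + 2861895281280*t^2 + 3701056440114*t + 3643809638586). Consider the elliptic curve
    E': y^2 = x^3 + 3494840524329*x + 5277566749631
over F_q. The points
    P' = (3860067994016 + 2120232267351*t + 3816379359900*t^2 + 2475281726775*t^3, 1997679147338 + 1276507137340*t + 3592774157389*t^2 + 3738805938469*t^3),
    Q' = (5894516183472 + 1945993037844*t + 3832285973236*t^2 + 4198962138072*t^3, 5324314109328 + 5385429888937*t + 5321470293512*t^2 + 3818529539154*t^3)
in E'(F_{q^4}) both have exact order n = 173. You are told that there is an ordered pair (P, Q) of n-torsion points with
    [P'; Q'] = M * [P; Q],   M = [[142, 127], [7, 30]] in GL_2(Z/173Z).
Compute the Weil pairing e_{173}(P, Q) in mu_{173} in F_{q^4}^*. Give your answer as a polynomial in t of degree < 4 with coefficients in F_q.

3012936561883 + 3358091036584*t + 2493711679536*t^2 + 4630394870408*t^3

Under M = [[142,127],[7,30]] in GL_2(Z/173), e_{173}(P',Q') = e_{173}(P,Q)^(142*30-127*7 mod 173).
142*30 - 127*7 = 3371; reduced mod 173: det = 84, inverse 138.
Run Miller on y^2=x^3+3494840524329*x+5277566749631 over F_{6012550279409}: ladder 10101101 (8 bits); e = f_P(D_Q)/f_Q(D_P).
Miller gives e_{173}(P',Q') = 3931144674527 + 1163320494213*t + 2879991035454*t^2 + 4699290881730*t^3 in F_{6012550279409^4}.
Raise to 138: e(P,Q) = 3012936561883 + 3358091036584*t + 2493711679536*t^2 + 4630394870408*t^3 in mu_{173}.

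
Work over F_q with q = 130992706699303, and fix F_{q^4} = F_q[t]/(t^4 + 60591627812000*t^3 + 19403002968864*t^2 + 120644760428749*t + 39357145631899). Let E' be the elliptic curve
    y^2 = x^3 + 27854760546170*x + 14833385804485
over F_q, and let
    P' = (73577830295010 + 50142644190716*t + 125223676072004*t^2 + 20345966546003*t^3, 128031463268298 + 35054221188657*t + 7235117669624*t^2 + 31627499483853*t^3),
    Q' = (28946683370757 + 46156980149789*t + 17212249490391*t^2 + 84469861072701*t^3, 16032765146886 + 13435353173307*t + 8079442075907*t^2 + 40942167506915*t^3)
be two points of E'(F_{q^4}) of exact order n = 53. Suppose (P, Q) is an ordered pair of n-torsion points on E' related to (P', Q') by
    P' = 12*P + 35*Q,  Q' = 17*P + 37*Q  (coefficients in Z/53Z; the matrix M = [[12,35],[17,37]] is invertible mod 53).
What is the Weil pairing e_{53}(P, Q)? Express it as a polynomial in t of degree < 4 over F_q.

e_{53} is bilinear + alternating on E[53], so e_{53}(12*P + 35*Q, 17*P + 37*Q) = e_{53}(P,Q)^(12*37-35*17).
Inverting 8 mod 53: 20. Thus e_{53}(P,Q) = e(P',Q')^{20}.
Build f_{53,P'} and f_{53,Q'} via the 6-bit ladder of 53=110101_2; evaluate at shifted divisors; quotient in F_{130992706699303^4}.
Miller gives e_{53}(P',Q') = 85965168957222 + 42583743242836*t + 28273784514267*t^2 + 88126027048223*t^3 in F_{130992706699303^4}.
(85965168957222 + 42583743242836*t + 28273784514267*t^2 + 88126027048223*t^3)^{20} mod (130992706699303,f) = 129631513708256 + 38340124599690*t + 65487895580367*t^2 + 565956510827*t^3.

129631513708256 + 38340124599690*t + 65487895580367*t^2 + 565956510827*t^3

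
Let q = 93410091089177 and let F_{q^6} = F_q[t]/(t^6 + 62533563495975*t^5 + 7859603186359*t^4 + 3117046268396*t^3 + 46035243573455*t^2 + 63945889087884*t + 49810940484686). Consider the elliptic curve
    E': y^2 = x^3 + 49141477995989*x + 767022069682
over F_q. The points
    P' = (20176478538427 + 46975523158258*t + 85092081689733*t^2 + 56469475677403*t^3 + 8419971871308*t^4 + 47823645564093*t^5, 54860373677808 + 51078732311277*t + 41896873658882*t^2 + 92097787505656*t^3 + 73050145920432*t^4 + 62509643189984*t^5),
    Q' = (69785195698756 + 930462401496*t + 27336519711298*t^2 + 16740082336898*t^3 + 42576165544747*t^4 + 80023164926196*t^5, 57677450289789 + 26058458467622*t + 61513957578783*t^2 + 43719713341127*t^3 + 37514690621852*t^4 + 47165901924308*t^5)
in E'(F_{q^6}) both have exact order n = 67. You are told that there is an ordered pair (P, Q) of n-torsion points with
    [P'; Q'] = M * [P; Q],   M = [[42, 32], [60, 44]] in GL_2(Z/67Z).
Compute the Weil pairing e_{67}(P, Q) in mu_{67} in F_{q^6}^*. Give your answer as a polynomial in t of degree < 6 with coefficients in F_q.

23373766412690 + 19949053741284*t + 63301774939089*t^2 + 40275964606838*t^3 + 22709379889631*t^4 + 80189048898047*t^5

Alternating bilinearity on E[67] (values in mu_{67} in F_{93410091089177^6}) gives e(P',Q') = e(P,Q)^det(M).
42*44 - 32*60 = -72; reduced mod 67: det = 62, inverse 40.
7-bit Miller (1000011) on E'/F_{93410091089177} with a'=49141477995989, b'=767022069682: accumulate tangent/chord ratios at Q'+S and P'+S'.
So e_{67}(P',Q') = 81510332369578 + 64093272769700*t + 72259083687814*t^2 + 46864175459457*t^3 + 48296239553637*t^4 + 64940574364236*t^5.
Hence e(P,Q) = 23373766412690 + 19949053741284*t + 63301774939089*t^2 + 40275964606838*t^3 + 22709379889631*t^4 + 80189048898047*t^5 in F_{93410091089177^6}^*.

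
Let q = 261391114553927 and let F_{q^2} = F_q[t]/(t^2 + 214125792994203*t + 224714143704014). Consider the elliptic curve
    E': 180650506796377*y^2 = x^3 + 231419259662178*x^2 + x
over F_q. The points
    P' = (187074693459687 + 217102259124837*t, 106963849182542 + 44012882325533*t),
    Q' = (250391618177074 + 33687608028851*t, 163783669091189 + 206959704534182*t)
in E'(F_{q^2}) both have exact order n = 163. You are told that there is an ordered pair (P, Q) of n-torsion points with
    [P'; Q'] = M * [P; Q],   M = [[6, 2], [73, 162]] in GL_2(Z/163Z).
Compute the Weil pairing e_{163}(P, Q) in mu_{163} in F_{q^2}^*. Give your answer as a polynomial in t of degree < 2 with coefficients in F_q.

Under M = [[6,2],[73,162]] in GL_2(Z/163), e_{163}(P',Q') = e_{163}(P,Q)^(6*162-2*73 mod 163).
Hence e(P,Q) = e(P',Q')^{89} where 89 = 11^{-1} mod 163.
(x,y)|->(18024741676976x+149146790821908,18024741676976y) sends E' to y^2=x^3+138762458310923*x+44914340120044.
8-bit Miller (10100011) on E'/F_{261391114553927} with a'=138762458310923, b'=44914340120044: accumulate tangent/chord ratios at Q'+S and P'+S'.
The quotient is 99600203330913 + 227559084749300*t.
(99600203330913 + 227559084749300*t)^{89} mod (261391114553927,f) = 48384768756349 + 245459833220809*t.

48384768756349 + 245459833220809*t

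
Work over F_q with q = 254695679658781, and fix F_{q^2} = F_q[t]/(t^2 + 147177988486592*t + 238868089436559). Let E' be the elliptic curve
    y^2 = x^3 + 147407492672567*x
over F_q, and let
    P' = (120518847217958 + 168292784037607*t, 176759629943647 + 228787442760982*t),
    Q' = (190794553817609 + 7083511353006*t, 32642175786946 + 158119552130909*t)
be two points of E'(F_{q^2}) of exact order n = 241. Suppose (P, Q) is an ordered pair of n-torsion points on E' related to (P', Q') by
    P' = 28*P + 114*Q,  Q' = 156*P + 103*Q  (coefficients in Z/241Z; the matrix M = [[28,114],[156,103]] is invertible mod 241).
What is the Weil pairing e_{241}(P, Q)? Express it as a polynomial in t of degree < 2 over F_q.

197314247452470 + 11561600882305*t

Alternating bilinearity on E[241] (values in mu_{241} in F_{254695679658781^2}) gives e(P',Q') = e(P,Q)^det(M).
det M = 28*103 - 114*156 = -14900 = 42 (mod 241); 42^{-1} = 132 (mod 241).
8-bit Miller (11110001) on E'/F_{254695679658781} with a'=147407492672567, b'=0: accumulate tangent/chord ratios at Q'+S and P'+S'.
So e_{241}(P',Q') = 48761730005008 + 244099252567874*t.
Thus e_{241}(P,Q) = 197314247452470 + 11561600882305*t.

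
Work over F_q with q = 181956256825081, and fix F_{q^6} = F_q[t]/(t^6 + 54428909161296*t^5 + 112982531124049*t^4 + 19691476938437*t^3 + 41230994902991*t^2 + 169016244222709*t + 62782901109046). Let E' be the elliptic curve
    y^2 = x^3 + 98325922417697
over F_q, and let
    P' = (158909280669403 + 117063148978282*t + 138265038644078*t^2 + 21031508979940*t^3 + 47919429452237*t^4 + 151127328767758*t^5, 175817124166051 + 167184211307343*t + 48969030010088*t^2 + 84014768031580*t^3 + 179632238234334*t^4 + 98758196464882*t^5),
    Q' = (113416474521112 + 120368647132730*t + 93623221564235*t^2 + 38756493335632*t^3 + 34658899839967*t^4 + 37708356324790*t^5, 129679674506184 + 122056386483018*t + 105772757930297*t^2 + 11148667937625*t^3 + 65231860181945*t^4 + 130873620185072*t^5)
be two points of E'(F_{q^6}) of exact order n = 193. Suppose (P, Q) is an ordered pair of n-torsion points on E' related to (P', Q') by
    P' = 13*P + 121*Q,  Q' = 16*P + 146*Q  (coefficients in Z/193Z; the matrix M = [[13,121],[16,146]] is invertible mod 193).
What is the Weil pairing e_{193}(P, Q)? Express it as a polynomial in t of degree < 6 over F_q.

129336779434372 + 124017621766954*t + 175029478599407*t^2 + 70906219131500*t^3 + 1016816409822*t^4 + 136926531480179*t^5

e_{193}(aP+bQ,cP+dQ) = e_{193}(P,Q)^(ad-bc); with (a,b,c,d)=(13,121,16,146) this gives the det-193 law.
13*146 - 121*16 = -38; reduced mod 193: det = 155, inverse 66.
n = 193 = (11000001)_2 (8 bits, wt 3); accumulate f_{193,P'}(Q'+S)/f_{193,P'}(S) along the 7-step ladder.
e_{193}(P',Q') = 85663930430519 + 125415708625912*t + 44139025359038*t^2 + 142391969720690*t^3 + 139112482905984*t^4 + 51125828755998*t^5.
Hence e(P,Q) = 129336779434372 + 124017621766954*t + 175029478599407*t^2 + 70906219131500*t^3 + 1016816409822*t^4 + 136926531480179*t^5 in F_{181956256825081^6}^*.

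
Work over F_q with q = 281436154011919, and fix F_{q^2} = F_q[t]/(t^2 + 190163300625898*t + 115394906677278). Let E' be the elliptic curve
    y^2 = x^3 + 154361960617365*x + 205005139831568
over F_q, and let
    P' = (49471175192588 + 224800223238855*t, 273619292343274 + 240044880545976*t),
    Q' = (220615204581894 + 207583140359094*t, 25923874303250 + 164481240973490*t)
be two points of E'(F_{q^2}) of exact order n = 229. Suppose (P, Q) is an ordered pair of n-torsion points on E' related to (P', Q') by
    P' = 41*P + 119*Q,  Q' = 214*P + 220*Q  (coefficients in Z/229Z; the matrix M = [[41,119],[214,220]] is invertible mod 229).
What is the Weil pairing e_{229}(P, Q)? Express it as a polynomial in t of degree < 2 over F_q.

e_{229}(aP+bQ,cP+dQ) = e_{229}(P,Q)^(ad-bc); with (a,b,c,d)=(41,119,214,220) this gives the det-229 law.
det M = 41*220 - 119*214 = -16446 = 42 (mod 229); 42^{-1} = 60 (mod 229).
Build f_{229,P'} and f_{229,Q'} via the 8-bit ladder of 229=11100101_2; evaluate at shifted divisors; quotient in F_{281436154011919^2}.
Result: e(P',Q') = 120320815585779 + 226263403188764*t.
Raise to 60: e(P,Q) = 82757839978158 + 178245970347901*t in mu_{229}.

82757839978158 + 178245970347901*t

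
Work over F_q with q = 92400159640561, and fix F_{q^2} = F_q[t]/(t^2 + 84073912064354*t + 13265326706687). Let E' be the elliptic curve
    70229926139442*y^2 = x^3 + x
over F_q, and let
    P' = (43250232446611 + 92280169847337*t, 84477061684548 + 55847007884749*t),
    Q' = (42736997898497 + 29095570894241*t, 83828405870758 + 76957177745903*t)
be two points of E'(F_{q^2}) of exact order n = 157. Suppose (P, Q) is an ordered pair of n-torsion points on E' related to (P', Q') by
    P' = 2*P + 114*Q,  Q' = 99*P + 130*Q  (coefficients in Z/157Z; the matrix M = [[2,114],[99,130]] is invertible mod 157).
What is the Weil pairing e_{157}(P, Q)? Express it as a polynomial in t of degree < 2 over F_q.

The 157-Weil pairing on E[157] over F_{92400159640561} is alternating-bilinear: e_{157}(P',Q') = e_{157}(P,Q)^det(M).
2*130 - 114*99 = -11026; reduced mod 157: det = 121, inverse 109.
(x,y)|->(12378631436012x,12378631436012y) sends E' to y^2=x^3+55947198115288*x.
Double-and-add over 10011101: 8-1 doublings, 5-1 additions; each step l_{T,T}/v_{2T} or l_{T,P'}/v at Q'+S for random S.
Miller gives e_{157}(P',Q') = 61043246575359 + 70816917963782*t in F_{92400159640561^2}.
Hence e(P,Q) = 25477034187631 + 24516482618036*t in F_{92400159640561^2}^*.

25477034187631 + 24516482618036*t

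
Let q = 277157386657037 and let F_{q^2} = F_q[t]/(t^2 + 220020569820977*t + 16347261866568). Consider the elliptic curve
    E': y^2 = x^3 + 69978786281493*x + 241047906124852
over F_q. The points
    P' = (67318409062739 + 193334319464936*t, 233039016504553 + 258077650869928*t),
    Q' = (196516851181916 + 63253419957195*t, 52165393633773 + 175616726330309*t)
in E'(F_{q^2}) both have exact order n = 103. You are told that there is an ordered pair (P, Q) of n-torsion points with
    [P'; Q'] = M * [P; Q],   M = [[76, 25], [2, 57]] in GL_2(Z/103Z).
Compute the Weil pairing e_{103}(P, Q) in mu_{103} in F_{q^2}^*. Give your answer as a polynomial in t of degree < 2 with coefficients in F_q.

69307947479217 + 18321374812248*t

Since e_{103}(P,P)=e_{103}(Q,Q)=1 and e_{103}(Q,P)=e_{103}(P,Q)^{-1}, expanding e_{103}(76*P + 25*Q,2*P + 57*Q) leaves e(P,Q)^det(M).
Inverting 59 mod 103: 7. Thus e_{103}(P,Q) = e(P',Q')^{7}.
Build f_{103,P'} and f_{103,Q'} via the 7-bit ladder of 103=1100111_2; evaluate at shifted divisors; quotient in F_{277157386657037^2}.
Result: e(P',Q') = 245009295692727 + 233517701553*t.
Finally e_{103}(P,Q) = 69307947479217 + 18321374812248*t.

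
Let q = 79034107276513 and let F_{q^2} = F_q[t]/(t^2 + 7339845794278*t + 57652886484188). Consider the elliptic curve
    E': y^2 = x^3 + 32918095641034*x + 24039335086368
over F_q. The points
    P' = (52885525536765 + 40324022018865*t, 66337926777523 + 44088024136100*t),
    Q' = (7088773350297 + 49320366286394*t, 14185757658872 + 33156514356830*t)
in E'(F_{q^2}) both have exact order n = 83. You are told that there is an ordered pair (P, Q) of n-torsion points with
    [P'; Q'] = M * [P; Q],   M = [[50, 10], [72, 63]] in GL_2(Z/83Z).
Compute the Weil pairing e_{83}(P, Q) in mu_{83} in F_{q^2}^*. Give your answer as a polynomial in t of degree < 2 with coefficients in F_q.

e_{83} is bilinear + alternating on E[83], so e_{83}(50*P + 10*Q, 72*P + 63*Q) = e_{83}(P,Q)^(50*63-10*72).
det(M) mod 83 = 23; its inverse in (Z/83)^* is 65 (check: 23*65 mod 83 = 1).
7-bit Miller (1010011) on E'/F_{79034107276513} with a'=32918095641034, b'=24039335086368: accumulate tangent/chord ratios at Q'+S and P'+S'.
The quotient is 34648239355967 + 50003269524873*t.
(34648239355967 + 50003269524873*t)^{65} mod (79034107276513,f) = 39659431158292 + 51547952143482*t.

39659431158292 + 51547952143482*t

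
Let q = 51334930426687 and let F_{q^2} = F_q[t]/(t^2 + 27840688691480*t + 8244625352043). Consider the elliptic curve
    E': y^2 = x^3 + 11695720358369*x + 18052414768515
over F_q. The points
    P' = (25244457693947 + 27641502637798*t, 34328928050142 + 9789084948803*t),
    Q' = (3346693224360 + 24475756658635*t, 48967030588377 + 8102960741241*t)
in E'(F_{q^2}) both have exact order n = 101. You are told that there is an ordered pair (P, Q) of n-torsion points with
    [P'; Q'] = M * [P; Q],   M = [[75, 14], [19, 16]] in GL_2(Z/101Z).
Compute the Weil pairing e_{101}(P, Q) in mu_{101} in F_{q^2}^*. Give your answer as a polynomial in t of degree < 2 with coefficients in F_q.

25449176253831 + 45047944661369*t

Under M = [[75,14],[19,16]] in GL_2(Z/101), e_{101}(P',Q') = e_{101}(P,Q)^(75*16-14*19 mod 101).
75*16 - 14*19 = 934; reduced mod 101: det = 25, inverse 97.
Run Miller on y^2=x^3+11695720358369*x+18052414768515 over F_{51334930426687}: ladder 1100101 (7 bits); e = f_P(D_Q)/f_Q(D_P).
The quotient is 45720105005913 + 4502537266950*t.
(45720105005913 + 4502537266950*t)^{97} mod (51334930426687,f) = 25449176253831 + 45047944661369*t.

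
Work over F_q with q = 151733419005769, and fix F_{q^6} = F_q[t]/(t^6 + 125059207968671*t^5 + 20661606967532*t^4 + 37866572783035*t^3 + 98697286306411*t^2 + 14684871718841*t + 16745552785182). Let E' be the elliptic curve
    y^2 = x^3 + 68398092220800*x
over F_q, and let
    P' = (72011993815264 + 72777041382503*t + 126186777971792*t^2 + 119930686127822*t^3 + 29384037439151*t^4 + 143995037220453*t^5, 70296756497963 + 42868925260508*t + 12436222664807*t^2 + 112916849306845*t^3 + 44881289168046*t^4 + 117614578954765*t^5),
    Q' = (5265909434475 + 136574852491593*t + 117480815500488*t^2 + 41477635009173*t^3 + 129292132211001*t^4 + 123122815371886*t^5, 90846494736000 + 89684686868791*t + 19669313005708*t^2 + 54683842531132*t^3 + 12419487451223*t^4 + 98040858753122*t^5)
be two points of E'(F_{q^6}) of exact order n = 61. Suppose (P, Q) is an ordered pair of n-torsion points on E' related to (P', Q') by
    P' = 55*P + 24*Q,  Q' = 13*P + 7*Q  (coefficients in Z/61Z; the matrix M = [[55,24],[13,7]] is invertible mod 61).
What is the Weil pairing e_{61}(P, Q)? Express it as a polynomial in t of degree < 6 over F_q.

Since e_{61}(P,P)=e_{61}(Q,Q)=1 and e_{61}(Q,P)=e_{61}(P,Q)^{-1}, expanding e_{61}(55*P + 24*Q,13*P + 7*Q) leaves e(P,Q)^det(M).
det(M) mod 61 = 12; its inverse in (Z/61)^* is 56 (check: 12*56 mod 61 = 1).
Double-and-add over 111101: 6-1 doublings, 5-1 additions; each step l_{T,T}/v_{2T} or l_{T,P'}/v at Q'+S for random S.
Miller gives e_{61}(P',Q') = 21767901321978 + 121236728021318*t + 60002019035000*t^2 + 43600445232249*t^3 + 118262855122073*t^4 + 140214927860924*t^5 in F_{151733419005769^6}.
Raise to 56: e(P,Q) = 83639371596376 + 93830908703947*t + 118320480766008*t^2 + 99828098960396*t^3 + 29410251813393*t^4 + 38757827684729*t^5 in mu_{61}.

83639371596376 + 93830908703947*t + 118320480766008*t^2 + 99828098960396*t^3 + 29410251813393*t^4 + 38757827684729*t^5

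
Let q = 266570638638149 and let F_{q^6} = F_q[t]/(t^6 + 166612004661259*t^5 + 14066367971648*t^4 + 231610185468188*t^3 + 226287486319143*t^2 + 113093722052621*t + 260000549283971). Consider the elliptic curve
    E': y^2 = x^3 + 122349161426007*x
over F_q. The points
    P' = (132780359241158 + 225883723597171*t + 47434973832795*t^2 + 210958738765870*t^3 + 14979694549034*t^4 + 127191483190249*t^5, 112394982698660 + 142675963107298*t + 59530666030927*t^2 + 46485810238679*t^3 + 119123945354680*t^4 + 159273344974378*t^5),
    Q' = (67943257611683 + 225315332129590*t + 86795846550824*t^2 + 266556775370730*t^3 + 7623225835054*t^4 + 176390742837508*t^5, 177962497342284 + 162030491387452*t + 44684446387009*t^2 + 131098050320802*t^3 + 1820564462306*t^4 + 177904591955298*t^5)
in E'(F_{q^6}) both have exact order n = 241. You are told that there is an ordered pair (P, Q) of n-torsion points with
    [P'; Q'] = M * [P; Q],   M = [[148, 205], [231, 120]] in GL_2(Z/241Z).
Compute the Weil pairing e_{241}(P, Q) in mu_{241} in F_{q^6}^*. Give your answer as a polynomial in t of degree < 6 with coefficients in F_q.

Since e_{241}(P,P)=e_{241}(Q,Q)=1 and e_{241}(Q,P)=e_{241}(P,Q)^{-1}, expanding e_{241}(148*P + 205*Q,231*P + 120*Q) leaves e(P,Q)^det(M).
det(M) mod 241 = 48; its inverse in (Z/241)^* is 236 (check: 48*236 mod 241 = 1).
Miller loop for e_{241} over F_{266570638638149^6}: bits of 241 = 11110001; 7 double steps + 4 add steps, l/v at each.
Miller gives e_{241}(P',Q') = 263062618974097 + 82504842110*t + 114108516671004*t^2 + 195359436025559*t^3 + 3008784224080*t^4 + 152147104210342*t^5 in F_{266570638638149^6}.
Thus e_{241}(P,Q) = 34287467117289 + 248588963186392*t + 21372311352619*t^2 + 132441202315847*t^3 + 128541761585577*t^4 + 217412931062671*t^5.

34287467117289 + 248588963186392*t + 21372311352619*t^2 + 132441202315847*t^3 + 128541761585577*t^4 + 217412931062671*t^5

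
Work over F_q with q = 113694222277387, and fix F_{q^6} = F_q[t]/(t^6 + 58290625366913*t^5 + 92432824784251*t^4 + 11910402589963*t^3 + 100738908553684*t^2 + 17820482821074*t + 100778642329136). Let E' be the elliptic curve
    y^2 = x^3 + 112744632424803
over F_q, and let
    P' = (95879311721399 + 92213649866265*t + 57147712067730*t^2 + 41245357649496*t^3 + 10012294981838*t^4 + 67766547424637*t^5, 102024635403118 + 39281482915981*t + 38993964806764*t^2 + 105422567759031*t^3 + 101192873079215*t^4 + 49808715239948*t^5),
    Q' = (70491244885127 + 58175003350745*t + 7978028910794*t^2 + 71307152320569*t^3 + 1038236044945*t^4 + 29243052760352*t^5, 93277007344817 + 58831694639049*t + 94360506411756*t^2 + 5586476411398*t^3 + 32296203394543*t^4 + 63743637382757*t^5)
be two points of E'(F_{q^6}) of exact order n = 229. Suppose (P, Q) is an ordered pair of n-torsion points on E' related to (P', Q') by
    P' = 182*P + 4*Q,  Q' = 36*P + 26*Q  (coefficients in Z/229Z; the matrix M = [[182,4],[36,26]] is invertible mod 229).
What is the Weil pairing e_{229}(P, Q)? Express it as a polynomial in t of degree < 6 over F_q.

55013683810023 + 91364557942180*t + 67908331440340*t^2 + 40411863072600*t^3 + 103293210660933*t^4 + 38532720430826*t^5

Alternating bilinearity on E[229] (values in mu_{229} in F_{113694222277387^6}) gives e(P',Q') = e(P,Q)^det(M).
det(M) mod 229 = 8; its inverse in (Z/229)^* is 86 (check: 8*86 mod 229 = 1).
Miller loop for e_{229} over F_{113694222277387^6}: bits of 229 = 11100101; 7 double steps + 4 add steps, l/v at each.
Result: e(P',Q') = 6864297352392 + 111894249585008*t + 45983036814044*t^2 + 1743762566165*t^3 + 98453585572151*t^4 + 20552359191763*t^5.
Hence e(P,Q) = 55013683810023 + 91364557942180*t + 67908331440340*t^2 + 40411863072600*t^3 + 103293210660933*t^4 + 38532720430826*t^5 in F_{113694222277387^6}^*.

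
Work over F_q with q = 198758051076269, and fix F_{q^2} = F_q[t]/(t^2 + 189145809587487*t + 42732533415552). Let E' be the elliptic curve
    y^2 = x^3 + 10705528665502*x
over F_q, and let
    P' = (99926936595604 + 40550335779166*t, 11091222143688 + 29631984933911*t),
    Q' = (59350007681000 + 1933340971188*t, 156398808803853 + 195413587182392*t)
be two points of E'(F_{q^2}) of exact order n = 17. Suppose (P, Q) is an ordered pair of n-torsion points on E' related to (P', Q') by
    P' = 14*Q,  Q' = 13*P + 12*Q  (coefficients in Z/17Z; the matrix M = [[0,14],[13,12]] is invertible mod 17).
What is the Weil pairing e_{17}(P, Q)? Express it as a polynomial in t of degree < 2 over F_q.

e_{17} is bilinear + alternating on E[17], so e_{17}(14*Q, 13*P + 12*Q) = e_{17}(P,Q)^(0*12-14*13).
0*12 - 14*13 = -182; reduced mod 17: det = 5, inverse 7.
n = 17 = (10001)_2 (5 bits, wt 2); accumulate f_{17,P'}(Q'+S)/f_{17,P'}(S) along the 4-step ladder.
So e_{17}(P',Q') = 3368246837381 + 116352468377580*t.
(3368246837381 + 116352468377580*t)^{7} mod (198758051076269,f) = 111033982310810 + 37184663347705*t.

111033982310810 + 37184663347705*t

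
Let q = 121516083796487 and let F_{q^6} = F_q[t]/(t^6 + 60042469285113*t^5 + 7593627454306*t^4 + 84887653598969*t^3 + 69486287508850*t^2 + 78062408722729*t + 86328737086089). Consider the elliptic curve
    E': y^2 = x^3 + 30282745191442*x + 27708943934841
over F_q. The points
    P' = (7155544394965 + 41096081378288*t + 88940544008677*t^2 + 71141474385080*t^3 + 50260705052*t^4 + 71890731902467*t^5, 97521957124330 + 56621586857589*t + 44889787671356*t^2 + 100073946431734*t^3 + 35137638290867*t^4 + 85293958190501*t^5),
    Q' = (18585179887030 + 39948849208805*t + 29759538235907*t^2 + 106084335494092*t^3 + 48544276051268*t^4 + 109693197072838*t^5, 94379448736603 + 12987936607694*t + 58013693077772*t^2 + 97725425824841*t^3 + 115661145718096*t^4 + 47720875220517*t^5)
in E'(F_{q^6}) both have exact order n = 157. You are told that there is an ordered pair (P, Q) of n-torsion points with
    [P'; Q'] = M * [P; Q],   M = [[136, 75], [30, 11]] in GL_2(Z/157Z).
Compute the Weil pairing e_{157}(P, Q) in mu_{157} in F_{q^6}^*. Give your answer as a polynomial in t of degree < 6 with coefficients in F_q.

e_{157}(aP+bQ,cP+dQ) = e_{157}(P,Q)^(ad-bc); with (a,b,c,d)=(136,75,30,11) this gives the det-157 law.
Inverting 31 mod 157: 76. Thus e_{157}(P,Q) = e(P',Q')^{76}.
8-bit Miller (10011101) on E'/F_{121516083796487} with a'=30282745191442, b'=27708943934841: accumulate tangent/chord ratios at Q'+S and P'+S'.
Result: e(P',Q') = 115474152579350 + 3197172538621*t + 66252505834556*t^2 + 97954399465982*t^3 + 14302038114875*t^4 + 66554607201460*t^5.
Thus e_{157}(P,Q) = 107274821399278 + 54255325252555*t + 26178378486635*t^2 + 12378123063269*t^3 + 76173570983025*t^4 + 23101978181645*t^5.

107274821399278 + 54255325252555*t + 26178378486635*t^2 + 12378123063269*t^3 + 76173570983025*t^4 + 23101978181645*t^5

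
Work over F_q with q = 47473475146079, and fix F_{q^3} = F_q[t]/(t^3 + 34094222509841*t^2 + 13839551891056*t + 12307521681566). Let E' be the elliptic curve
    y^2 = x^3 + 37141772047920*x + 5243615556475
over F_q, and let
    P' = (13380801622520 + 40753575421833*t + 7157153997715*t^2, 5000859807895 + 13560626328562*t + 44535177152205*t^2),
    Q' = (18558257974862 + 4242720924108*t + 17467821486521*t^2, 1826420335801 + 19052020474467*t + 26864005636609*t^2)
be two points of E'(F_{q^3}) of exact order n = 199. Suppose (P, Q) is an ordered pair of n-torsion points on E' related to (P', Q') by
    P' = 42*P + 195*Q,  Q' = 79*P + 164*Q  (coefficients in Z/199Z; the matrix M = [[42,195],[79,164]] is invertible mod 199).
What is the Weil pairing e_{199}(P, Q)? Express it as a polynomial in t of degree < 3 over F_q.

e_{199}(aP+bQ,cP+dQ) = e_{199}(P,Q)^(ad-bc); with (a,b,c,d)=(42,195,79,164) this gives the det-199 law.
Hence e(P,Q) = e(P',Q')^{5} where 5 = 40^{-1} mod 199.
Build f_{199,P'} and f_{199,Q'} via the 8-bit ladder of 199=11000111_2; evaluate at shifted divisors; quotient in F_{47473475146079^3}.
Result: e(P',Q') = 2317792192931 + 13722238509838*t + 12541514534119*t^2.
Raise to 5: e(P,Q) = 36934321250420 + 7743252983063*t + 33442624946890*t^2 in mu_{199}.

36934321250420 + 7743252983063*t + 33442624946890*t^2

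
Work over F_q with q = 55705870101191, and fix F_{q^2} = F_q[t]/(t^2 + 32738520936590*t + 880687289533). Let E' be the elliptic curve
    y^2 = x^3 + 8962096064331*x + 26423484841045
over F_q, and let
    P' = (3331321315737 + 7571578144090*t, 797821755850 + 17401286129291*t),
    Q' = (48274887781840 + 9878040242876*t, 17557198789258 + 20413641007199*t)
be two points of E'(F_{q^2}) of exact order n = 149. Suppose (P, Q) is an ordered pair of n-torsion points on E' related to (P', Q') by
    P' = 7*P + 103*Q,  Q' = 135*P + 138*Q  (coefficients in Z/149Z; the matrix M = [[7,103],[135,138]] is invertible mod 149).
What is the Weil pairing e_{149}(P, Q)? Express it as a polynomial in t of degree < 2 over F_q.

25834445378182 + 8252786724790*t

e_{149}(aP+bQ,cP+dQ) = e_{149}(P,Q)^(ad-bc); with (a,b,c,d)=(7,103,135,138) this gives the det-149 law.
det M = 7*138 - 103*135 = -12939 = 24 (mod 149); 24^{-1} = 118 (mod 149).
Run Miller on y^2=x^3+8962096064331*x+26423484841045 over F_{55705870101191}: ladder 10010101 (8 bits); e = f_P(D_Q)/f_Q(D_P).
Result: e(P',Q') = 3709585304871 + 43494259759854*t.
Hence e(P,Q) = 25834445378182 + 8252786724790*t in F_{55705870101191^2}^*.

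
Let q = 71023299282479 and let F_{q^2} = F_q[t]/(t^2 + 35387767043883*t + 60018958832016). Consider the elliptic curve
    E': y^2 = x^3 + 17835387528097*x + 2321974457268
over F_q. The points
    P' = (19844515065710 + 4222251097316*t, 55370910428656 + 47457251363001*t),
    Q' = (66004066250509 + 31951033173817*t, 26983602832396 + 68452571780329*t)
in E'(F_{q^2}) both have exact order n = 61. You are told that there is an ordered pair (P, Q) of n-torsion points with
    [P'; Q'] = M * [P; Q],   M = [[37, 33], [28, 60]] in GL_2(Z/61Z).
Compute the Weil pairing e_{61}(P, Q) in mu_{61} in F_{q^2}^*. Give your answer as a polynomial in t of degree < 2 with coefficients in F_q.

42317429766786 + 10976545728589*t

Under M = [[37,33],[28,60]] in GL_2(Z/61), e_{61}(P',Q') = e_{61}(P,Q)^(37*60-33*28 mod 61).
Inverting 15 mod 61: 57. Thus e_{61}(P,Q) = e(P',Q')^{57}.
n = 61 = (111101)_2 (6 bits, wt 5); accumulate f_{61,P'}(Q'+S)/f_{61,P'}(S) along the 5-step ladder.
So e_{61}(P',Q') = 27129059523188 + 48346466275004*t.
(27129059523188 + 48346466275004*t)^{57} mod (71023299282479,f) = 42317429766786 + 10976545728589*t.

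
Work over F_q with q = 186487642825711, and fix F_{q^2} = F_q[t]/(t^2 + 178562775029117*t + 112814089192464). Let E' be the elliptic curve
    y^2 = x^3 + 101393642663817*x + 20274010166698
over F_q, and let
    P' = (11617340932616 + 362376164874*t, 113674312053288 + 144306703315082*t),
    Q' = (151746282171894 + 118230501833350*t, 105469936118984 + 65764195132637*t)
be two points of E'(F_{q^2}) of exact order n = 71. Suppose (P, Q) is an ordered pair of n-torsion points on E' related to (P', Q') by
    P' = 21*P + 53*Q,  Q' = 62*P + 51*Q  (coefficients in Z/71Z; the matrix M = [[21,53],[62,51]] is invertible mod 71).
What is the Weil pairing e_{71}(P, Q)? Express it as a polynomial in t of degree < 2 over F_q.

100943618469959 + 3017211653699*t

Alternating bilinearity on E[71] (values in mu_{71} in F_{186487642825711^2}) gives e(P',Q') = e(P,Q)^det(M).
det(M) mod 71 = 57; its inverse in (Z/71)^* is 5 (check: 57*5 mod 71 = 1).
Run Miller on y^2=x^3+101393642663817*x+20274010166698 over F_{186487642825711}: ladder 1000111 (7 bits); e = f_P(D_Q)/f_Q(D_P).
f_P(D_Q)/f_Q(D_P) = 123898181247696 + 10581216169382*t.
Raise to 5: e(P,Q) = 100943618469959 + 3017211653699*t in mu_{71}.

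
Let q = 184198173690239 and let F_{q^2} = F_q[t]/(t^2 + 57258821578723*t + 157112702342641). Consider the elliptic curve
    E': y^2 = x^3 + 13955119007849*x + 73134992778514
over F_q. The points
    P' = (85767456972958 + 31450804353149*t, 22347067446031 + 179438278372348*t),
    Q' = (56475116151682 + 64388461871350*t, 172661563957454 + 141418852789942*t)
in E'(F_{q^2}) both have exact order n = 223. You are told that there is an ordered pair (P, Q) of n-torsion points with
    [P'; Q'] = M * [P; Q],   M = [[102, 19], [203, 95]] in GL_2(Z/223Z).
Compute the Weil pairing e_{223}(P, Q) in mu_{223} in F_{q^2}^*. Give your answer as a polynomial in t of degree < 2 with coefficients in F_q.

The 223-Weil pairing on E[223] over F_{184198173690239} is alternating-bilinear: e_{223}(P',Q') = e_{223}(P,Q)^det(M).
Hence e(P,Q) = e(P',Q')^{51} where 51 = 35^{-1} mod 223.
Double-and-add over 11011111: 8-1 doublings, 7-1 additions; each step l_{T,T}/v_{2T} or l_{T,P'}/v at Q'+S for random S.
Result: e(P',Q') = 117760764198330 + 4385840346424*t.
Hence e(P,Q) = 64449999787138 + 37528895383958*t in F_{184198173690239^2}^*.

64449999787138 + 37528895383958*t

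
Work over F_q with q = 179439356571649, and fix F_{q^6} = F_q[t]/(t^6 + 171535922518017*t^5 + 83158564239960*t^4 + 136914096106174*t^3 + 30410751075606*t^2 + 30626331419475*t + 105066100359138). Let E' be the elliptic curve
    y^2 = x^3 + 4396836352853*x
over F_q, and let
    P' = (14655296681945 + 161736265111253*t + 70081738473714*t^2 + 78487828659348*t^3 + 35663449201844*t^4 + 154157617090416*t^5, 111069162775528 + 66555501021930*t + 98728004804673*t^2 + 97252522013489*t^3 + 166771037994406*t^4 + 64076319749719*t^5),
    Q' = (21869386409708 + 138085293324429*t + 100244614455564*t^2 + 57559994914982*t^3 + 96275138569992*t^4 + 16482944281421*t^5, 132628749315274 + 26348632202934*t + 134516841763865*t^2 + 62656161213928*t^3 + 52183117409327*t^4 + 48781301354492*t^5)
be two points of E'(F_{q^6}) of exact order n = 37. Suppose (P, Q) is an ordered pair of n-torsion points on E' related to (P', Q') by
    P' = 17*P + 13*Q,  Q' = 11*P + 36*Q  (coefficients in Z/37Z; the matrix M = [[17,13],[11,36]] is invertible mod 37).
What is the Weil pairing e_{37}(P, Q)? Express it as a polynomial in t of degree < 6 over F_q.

34877876657666 + 82748655239475*t + 88627162973714*t^2 + 14684753123331*t^3 + 54844348624656*t^4 + 112791313531448*t^5

Alternating bilinearity on E[37] (values in mu_{37} in F_{179439356571649^6}) gives e(P',Q') = e(P,Q)^det(M).
det(M) mod 37 = 25; its inverse in (Z/37)^* is 3 (check: 25*3 mod 37 = 1).
Run Miller on y^2=x^3+4396836352853*x over F_{179439356571649}: ladder 100101 (6 bits); e = f_P(D_Q)/f_Q(D_P).
Miller gives e_{37}(P',Q') = 33063803256122 + 120623529488671*t + 60009360997967*t^2 + 125748782303567*t^3 + 46317148200460*t^4 + 172526551410441*t^5 in F_{179439356571649^6}.
Thus e_{37}(P,Q) = 34877876657666 + 82748655239475*t + 88627162973714*t^2 + 14684753123331*t^3 + 54844348624656*t^4 + 112791313531448*t^5.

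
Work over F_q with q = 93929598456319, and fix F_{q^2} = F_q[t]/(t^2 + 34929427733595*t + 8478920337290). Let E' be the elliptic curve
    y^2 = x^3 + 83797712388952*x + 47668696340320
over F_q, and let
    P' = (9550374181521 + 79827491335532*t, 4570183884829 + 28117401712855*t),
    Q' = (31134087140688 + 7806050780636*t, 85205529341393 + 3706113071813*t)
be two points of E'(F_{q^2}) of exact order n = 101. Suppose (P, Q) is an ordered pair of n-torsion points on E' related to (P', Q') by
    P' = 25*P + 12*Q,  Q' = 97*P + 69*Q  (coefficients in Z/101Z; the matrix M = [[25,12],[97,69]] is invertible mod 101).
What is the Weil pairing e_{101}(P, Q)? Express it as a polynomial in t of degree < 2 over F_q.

92020274134625 + 54929295552221*t

Under M = [[25,12],[97,69]] in GL_2(Z/101), e_{101}(P',Q') = e_{101}(P,Q)^(25*69-12*97 mod 101).
det M = 25*69 - 12*97 = 561 = 56 (mod 101); 56^{-1} = 92 (mod 101).
Run Miller on y^2=x^3+83797712388952*x+47668696340320 over F_{93929598456319}: ladder 1100101 (7 bits); e = f_P(D_Q)/f_Q(D_P).
The quotient is 47468803107621 + 64957145506441*t.
Raise to 92: e(P,Q) = 92020274134625 + 54929295552221*t in mu_{101}.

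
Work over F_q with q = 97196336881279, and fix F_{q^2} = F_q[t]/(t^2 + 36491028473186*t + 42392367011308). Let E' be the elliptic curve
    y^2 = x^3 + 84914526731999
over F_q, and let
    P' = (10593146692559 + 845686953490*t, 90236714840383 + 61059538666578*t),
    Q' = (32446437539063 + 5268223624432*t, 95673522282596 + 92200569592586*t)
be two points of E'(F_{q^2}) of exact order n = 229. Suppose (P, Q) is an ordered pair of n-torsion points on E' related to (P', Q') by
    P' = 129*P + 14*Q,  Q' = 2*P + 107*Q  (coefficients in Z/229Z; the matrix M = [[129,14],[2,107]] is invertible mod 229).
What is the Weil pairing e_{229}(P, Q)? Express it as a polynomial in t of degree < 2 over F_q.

e_{229}(aP+bQ,cP+dQ) = e_{229}(P,Q)^(ad-bc); with (a,b,c,d)=(129,14,2,107) this gives the det-229 law.
det M = 129*107 - 14*2 = 13775 = 35 (mod 229); 35^{-1} = 72 (mod 229).
8-bit Miller (11100101) on E'/F_{97196336881279} with a'=0, b'=84914526731999: accumulate tangent/chord ratios at Q'+S and P'+S'.
The quotient is 4164097432774 + 44697493694498*t.
Thus e_{229}(P,Q) = 93940534606696 + 26805577287393*t.

93940534606696 + 26805577287393*t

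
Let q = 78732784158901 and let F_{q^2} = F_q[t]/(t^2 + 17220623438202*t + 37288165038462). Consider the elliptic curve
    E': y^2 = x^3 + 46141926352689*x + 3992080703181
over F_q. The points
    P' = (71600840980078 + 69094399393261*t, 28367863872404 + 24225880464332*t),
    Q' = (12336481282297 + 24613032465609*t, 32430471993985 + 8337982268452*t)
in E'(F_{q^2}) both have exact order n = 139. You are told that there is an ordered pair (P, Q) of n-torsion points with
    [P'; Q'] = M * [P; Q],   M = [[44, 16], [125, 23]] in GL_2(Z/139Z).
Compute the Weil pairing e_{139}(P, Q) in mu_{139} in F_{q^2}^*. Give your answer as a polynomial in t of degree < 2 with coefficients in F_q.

e_{139} is bilinear + alternating on E[139], so e_{139}(44*P + 16*Q, 125*P + 23*Q) = e_{139}(P,Q)^(44*23-16*125).
det M = 44*23 - 16*125 = -988 = 124 (mod 139); 124^{-1} = 37 (mod 139).
Build f_{139,P'} and f_{139,Q'} via the 8-bit ladder of 139=10001011_2; evaluate at shifted divisors; quotient in F_{78732784158901^2}.
So e_{139}(P',Q') = 21419716669869 + 2592521294389*t.
Thus e_{139}(P,Q) = 18943658940464 + 76081885095156*t.

18943658940464 + 76081885095156*t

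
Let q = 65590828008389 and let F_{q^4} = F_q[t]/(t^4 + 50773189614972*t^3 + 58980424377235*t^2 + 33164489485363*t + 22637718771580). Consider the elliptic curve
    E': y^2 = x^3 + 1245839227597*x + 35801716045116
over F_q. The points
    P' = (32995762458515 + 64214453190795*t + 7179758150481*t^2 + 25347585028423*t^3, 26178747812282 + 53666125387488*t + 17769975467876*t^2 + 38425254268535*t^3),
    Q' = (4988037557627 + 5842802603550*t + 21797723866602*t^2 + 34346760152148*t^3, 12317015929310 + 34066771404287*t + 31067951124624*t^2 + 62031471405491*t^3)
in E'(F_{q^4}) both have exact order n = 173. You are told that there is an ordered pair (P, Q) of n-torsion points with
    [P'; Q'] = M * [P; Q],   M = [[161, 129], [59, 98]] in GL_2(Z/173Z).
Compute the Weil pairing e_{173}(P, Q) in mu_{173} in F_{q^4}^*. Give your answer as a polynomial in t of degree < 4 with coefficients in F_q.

40830834248943 + 26187184295503*t + 6724809149043*t^2 + 50291070027934*t^3

e_{173} is bilinear + alternating on E[173], so e_{173}(161*P + 129*Q, 59*P + 98*Q) = e_{173}(P,Q)^(161*98-129*59).
det(M) mod 173 = 36; its inverse in (Z/173)^* is 149 (check: 36*149 mod 173 = 1).
Run Miller on y^2=x^3+1245839227597*x+35801716045116 over F_{65590828008389}: ladder 10101101 (8 bits); e = f_P(D_Q)/f_Q(D_P).
Miller gives e_{173}(P',Q') = 58985795382851 + 61048705042694*t + 50425567386563*t^2 + 50429933609233*t^3 in F_{65590828008389^4}.
Thus e_{173}(P,Q) = 40830834248943 + 26187184295503*t + 6724809149043*t^2 + 50291070027934*t^3.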